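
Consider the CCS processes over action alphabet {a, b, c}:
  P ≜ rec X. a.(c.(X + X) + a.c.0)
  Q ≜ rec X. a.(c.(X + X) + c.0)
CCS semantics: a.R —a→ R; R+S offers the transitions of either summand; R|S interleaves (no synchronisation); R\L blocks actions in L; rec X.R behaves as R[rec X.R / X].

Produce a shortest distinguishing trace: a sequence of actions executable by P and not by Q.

Reachable graph of P (5 states):
  m0 = rec X. a.(c.(X + X) + a.c.0) ⊢ ··a··> m1
  m1 = c.((rec X. a.(c.(X + X) + a.c.0)) + (rec X. a.(c.(X + X) + a.c.0))) + a.c.0 ⊢ ··a··> m2, ··c··> m3
  m2 = c.0 ⊢ ··c··> m4
  m3 = (rec X. a.(c.(X + X) + a.c.0)) + (rec X. a.(c.(X + X) + a.c.0)) ⊢ ··a··> m1
  m4 = 0 ⊢ ∅
Reachable graph of Q (4 states):
  n0 = rec X. a.(c.(X + X) + c.0) ⊢ ··a··> n1
  n1 = c.((rec X. a.(c.(X + X) + c.0)) + (rec X. a.(c.(X + X) + c.0))) + c.0 ⊢ ··c··> n2, ··c··> n3
  n2 = (rec X. a.(c.(X + X) + c.0)) + (rec X. a.(c.(X + X) + c.0)) ⊢ ··a··> n1
  n3 = 0 ⊢ ∅
Executing aa from P (initial set {m0}):
  step 1 (a): {m1}
  step 2 (a): {m2}
  P completes σ.
Executing aa from Q (initial set {n0}):
  step 1 (a): {n1}
  step 2 (a): ∅ (Q stuck)

aa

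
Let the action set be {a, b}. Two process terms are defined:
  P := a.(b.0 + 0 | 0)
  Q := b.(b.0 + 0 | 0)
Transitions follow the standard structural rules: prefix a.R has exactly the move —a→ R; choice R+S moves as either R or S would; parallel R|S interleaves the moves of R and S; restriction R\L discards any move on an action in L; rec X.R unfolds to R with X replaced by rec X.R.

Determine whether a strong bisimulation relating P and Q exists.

not bisimilar

Reachable graph of P (3 states):
  m0 = a.(b.0 + 0 | 0) :: --a--▸ m1
  m1 = b.0 + 0 | 0 :: --b--▸ m2
  m2 = 0 :: (no moves)
Reachable graph of Q (3 states):
  n0 = b.(b.0 + 0 | 0) :: --b--▸ n1
  n1 = b.0 + 0 | 0 :: --b--▸ n2
  n2 = 0 :: (no moves)
Bisimilarity quotient blocks:
  B0 = {m0}
  B1 = {m1, n1}
  B2 = {m2, n2}
  B3 = {n0}
m0 ∈ B0, n0 ∈ B3 → different blocks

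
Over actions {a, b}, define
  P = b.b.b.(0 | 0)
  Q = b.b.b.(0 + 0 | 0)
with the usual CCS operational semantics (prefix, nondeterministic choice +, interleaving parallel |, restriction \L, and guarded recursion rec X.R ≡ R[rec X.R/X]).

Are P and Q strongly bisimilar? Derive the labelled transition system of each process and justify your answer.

LTS(P): 4 reachable states
  s0 = b.b.b.(0 | 0) | -b-> s1
  s1 = b.b.(0 | 0) | -b-> s2
  s2 = b.(0 | 0) | -b-> s3
  s3 = 0 | 0 | stopped
LTS(Q): 4 reachable states
  t0 = b.b.b.(0 + 0 | 0) | -b-> t1
  t1 = b.b.(0 + 0 | 0) | -b-> t2
  t2 = b.(0 + 0 | 0) | -b-> t3
  t3 = 0 + 0 | 0 | stopped
Bisimilarity quotient blocks:
  B0 = {s0, t0}
  B1 = {s1, t1}
  B2 = {s2, t2}
  B3 = {s3, t3}
s0 ∈ B0, t0 ∈ B0 → same block

bisimilar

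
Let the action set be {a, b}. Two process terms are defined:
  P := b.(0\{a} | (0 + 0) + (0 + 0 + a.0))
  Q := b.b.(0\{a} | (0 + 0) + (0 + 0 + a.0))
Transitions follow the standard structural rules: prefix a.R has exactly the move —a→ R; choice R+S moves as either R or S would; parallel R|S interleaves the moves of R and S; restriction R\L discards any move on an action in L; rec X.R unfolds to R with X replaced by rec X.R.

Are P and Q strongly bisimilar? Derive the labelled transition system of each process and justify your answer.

not bisimilar

Reachable graph of P (3 states):
  p0 = b.(0\{a} | (0 + 0) + (0 + 0 + a.0)) → --b--▸ p1
  p1 = 0\{a} | (0 + 0) + (0 + 0 + a.0) → --a--▸ p2
  p2 = 0 → ∅
Reachable graph of Q (4 states):
  q0 = b.b.(0\{a} | (0 + 0) + (0 + 0 + a.0)) → --b--▸ q1
  q1 = b.(0\{a} | (0 + 0) + (0 + 0 + a.0)) → --b--▸ q2
  q2 = 0\{a} | (0 + 0) + (0 + 0 + a.0) → --a--▸ q3
  q3 = 0 → ∅
Coarsest stable partition (strong bisimilarity classes):
  B0 = {p0, q1}
  B1 = {p1, q2}
  B2 = {p2, q3}
  B3 = {q0}
p0 ∈ B0, q0 ∈ B3 → different blocks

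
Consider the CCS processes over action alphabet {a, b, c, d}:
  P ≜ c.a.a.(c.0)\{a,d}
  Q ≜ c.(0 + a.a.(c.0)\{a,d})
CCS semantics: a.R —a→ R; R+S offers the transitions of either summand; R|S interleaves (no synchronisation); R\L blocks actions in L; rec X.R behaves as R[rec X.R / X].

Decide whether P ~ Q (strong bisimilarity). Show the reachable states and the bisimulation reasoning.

LTS(P): 5 reachable states
  m0 = c.a.a.(c.0)\{a,d} has moves =c=> m1
  m1 = a.a.(c.0)\{a,d} has moves =a=> m2
  m2 = a.(c.0)\{a,d} has moves =a=> m3
  m3 = (c.0)\{a,d} has moves =c=> m4
  m4 = 0\{a,d} has moves ·
LTS(Q): 5 reachable states
  n0 = c.(0 + a.a.(c.0)\{a,d}) has moves =c=> n1
  n1 = 0 + a.a.(c.0)\{a,d} has moves =a=> n2
  n2 = a.(c.0)\{a,d} has moves =a=> n3
  n3 = (c.0)\{a,d} has moves =c=> n4
  n4 = 0\{a,d} has moves ·
Partition-refinement fixed point:
  B0 = {m0, n0}
  B1 = {m1, n1}
  B2 = {m2, n2}
  B3 = {m3, n3}
  B4 = {m4, n4}
m0 ∈ B0, n0 ∈ B0 → same block

P ~ Q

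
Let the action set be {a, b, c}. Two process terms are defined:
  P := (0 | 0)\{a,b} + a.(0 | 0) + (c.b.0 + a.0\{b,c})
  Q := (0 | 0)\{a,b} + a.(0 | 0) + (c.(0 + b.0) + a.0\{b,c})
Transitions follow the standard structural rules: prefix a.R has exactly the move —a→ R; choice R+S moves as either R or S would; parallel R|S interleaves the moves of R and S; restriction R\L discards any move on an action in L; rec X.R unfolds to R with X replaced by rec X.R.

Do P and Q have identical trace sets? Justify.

Reachable graph of P (5 states):
  p0 = (0 | 0)\{a,b} + a.(0 | 0) + (c.b.0 + a.0\{b,c}) → ··a··> p1, ··a··> p2, ··c··> p3
  p1 = 0 | 0 → deadlocked
  p2 = 0\{b,c} → deadlocked
  p3 = b.0 → ··b··> p4
  p4 = 0 → deadlocked
Reachable graph of Q (5 states):
  q0 = (0 | 0)\{a,b} + a.(0 | 0) + (c.(0 + b.0) + a.0\{b,c}) → ··a··> q1, ··a··> q2, ··c··> q3
  q1 = 0 | 0 → deadlocked
  q2 = 0\{b,c} → deadlocked
  q3 = 0 + b.0 → ··b··> q4
  q4 = 0 → deadlocked
Coarsest stable partition (strong bisimilarity classes):
  B0 = {p0, q0}
  B1 = {p1, p2, p4, q1, q2, q4}
  B2 = {p3, q3}
p0 ∈ B0, q0 ∈ B0 → same block
Bisimilar ⇒ trace-equivalent.

traces(P) = traces(Q)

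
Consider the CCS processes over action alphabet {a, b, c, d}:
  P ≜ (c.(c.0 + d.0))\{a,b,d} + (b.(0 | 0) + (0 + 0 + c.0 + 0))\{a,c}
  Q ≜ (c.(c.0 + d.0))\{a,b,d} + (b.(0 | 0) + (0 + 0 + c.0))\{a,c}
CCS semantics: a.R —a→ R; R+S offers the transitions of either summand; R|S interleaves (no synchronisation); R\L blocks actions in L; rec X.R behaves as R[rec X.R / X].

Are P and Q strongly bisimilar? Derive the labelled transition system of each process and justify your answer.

P's transition system — 4 states:
  u0 = (c.(c.0 + d.0))\{a,b,d} + (b.(0 | 0) + (0 + 0 + c.0 + 0))\{a,c} → -b-> u1, -c-> u2
  u1 = (0 | 0)\{a,c} → deadlocked
  u2 = (c.0 + d.0)\{a,b,d} → -c-> u3
  u3 = 0\{a,b,d} → deadlocked
Q's transition system — 4 states:
  v0 = (c.(c.0 + d.0))\{a,b,d} + (b.(0 | 0) + (0 + 0 + c.0))\{a,c} → -b-> v1, -c-> v2
  v1 = (0 | 0)\{a,c} → deadlocked
  v2 = (c.0 + d.0)\{a,b,d} → -c-> v3
  v3 = 0\{a,b,d} → deadlocked
Partition-refinement fixed point:
  B0 = {u0, v0}
  B1 = {u2, v2}
  B2 = {u1, u3, v1, v3}
u0 ∈ B0, v0 ∈ B0 → same block

bisimilar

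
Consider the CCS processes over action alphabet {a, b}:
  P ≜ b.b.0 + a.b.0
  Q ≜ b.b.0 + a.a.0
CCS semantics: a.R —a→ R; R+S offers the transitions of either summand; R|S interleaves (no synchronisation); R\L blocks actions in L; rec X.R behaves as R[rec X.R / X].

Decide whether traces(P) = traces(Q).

LTS(P): 3 reachable states
  p0 = b.b.0 + a.b.0 | ··a··> p1, ··b··> p1
  p1 = b.0 | ··b··> p2
  p2 = 0 | ∅
LTS(Q): 4 reachable states
  q0 = b.b.0 + a.a.0 | ··a··> q1, ··b··> q2
  q1 = a.0 | ··a··> q3
  q2 = b.0 | ··b··> q3
  q3 = 0 | ∅
Executing ab from P (initial set {p0}):
  after a @ step 1: {p1}
  after b @ step 2: {p2}
  P completes σ.
Executing ab from Q (initial set {q0}):
  after a @ step 1: {q1}
  after b @ step 2: ∅  — Q cannot continue

traces(P) ≠ traces(Q) — witness ⟨ab⟩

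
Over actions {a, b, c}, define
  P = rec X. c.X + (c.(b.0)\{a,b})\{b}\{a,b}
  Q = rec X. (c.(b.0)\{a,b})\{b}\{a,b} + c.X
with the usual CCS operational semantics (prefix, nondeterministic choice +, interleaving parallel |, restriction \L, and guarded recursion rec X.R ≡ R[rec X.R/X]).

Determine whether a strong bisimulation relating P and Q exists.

YES

LTS(P): 2 reachable states
  m0 = rec X. c.X + (c.(b.0)\{a,b})\{b}\{a,b} :: —c→ m0, —c→ m1
  m1 = (b.0)\{a,b}\{b}\{a,b} :: stopped
LTS(Q): 2 reachable states
  n0 = rec X. (c.(b.0)\{a,b})\{b}\{a,b} + c.X :: —c→ n0, —c→ n1
  n1 = (b.0)\{a,b}\{b}\{a,b} :: stopped
Bisimilarity quotient blocks:
  B0 = {m0, n0}
  B1 = {m1, n1}
m0 ∈ B0, n0 ∈ B0 → same block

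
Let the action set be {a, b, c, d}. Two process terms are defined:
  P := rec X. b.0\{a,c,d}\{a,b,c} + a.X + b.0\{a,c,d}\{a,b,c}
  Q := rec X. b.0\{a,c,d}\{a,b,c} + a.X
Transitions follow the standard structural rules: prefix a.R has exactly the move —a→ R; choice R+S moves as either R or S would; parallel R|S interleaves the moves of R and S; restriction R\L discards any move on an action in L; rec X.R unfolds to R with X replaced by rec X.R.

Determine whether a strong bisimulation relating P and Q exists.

P's transition system — 2 states:
  p0 = rec X. b.0\{a,c,d}\{a,b,c} + a.X + b.0\{a,c,d}\{a,b,c} :: ··a··> p0, ··b··> p1
  p1 = 0\{a,c,d}\{a,b,c} :: deadlocked
Q's transition system — 2 states:
  q0 = rec X. b.0\{a,c,d}\{a,b,c} + a.X :: ··a··> q0, ··b··> q1
  q1 = 0\{a,c,d}\{a,b,c} :: deadlocked
Partition-refinement fixed point:
  B0 = {p0, q0}
  B1 = {p1, q1}
p0 ∈ B0, q0 ∈ B0 → same block

P ~ Q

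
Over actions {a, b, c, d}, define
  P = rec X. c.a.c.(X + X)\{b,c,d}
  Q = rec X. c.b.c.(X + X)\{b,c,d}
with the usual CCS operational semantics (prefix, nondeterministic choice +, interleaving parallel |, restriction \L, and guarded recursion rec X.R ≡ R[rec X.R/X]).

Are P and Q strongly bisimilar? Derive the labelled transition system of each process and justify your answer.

Reachable graph of P (4 states):
  m0 = rec X. c.a.c.(X + X)\{b,c,d} → —c→ m1
  m1 = a.c.((rec X. c.a.c.(X + X)\{b,c,d}) + (rec X. c.a.c.(X + X)\{b,c,d}))\{b,c,d} → —a→ m2
  m2 = c.((rec X. c.a.c.(X + X)\{b,c,d}) + (rec X. c.a.c.(X + X)\{b,c,d}))\{b,c,d} → —c→ m3
  m3 = ((rec X. c.a.c.(X + X)\{b,c,d}) + (rec X. c.a.c.(X + X)\{b,c,d}))\{b,c,d} → deadlocked
Reachable graph of Q (4 states):
  n0 = rec X. c.b.c.(X + X)\{b,c,d} → —c→ n1
  n1 = b.c.((rec X. c.b.c.(X + X)\{b,c,d}) + (rec X. c.b.c.(X + X)\{b,c,d}))\{b,c,d} → —b→ n2
  n2 = c.((rec X. c.b.c.(X + X)\{b,c,d}) + (rec X. c.b.c.(X + X)\{b,c,d}))\{b,c,d} → —c→ n3
  n3 = ((rec X. c.b.c.(X + X)\{b,c,d}) + (rec X. c.b.c.(X + X)\{b,c,d}))\{b,c,d} → deadlocked
Bisimilarity quotient blocks:
  B0 = {m0}
  B1 = {m1}
  B2 = {m2, n2}
  B3 = {m3, n3}
  B4 = {n0}
  B5 = {n1}
m0 ∈ B0, n0 ∈ B4 → different blocks

NO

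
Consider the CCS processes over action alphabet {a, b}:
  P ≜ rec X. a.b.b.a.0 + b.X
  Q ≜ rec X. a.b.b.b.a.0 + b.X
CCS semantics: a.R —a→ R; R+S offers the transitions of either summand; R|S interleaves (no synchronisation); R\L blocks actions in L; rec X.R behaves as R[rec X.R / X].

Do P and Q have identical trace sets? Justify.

Reachable graph of P (5 states):
  u0 = rec X. a.b.b.a.0 + b.X ⊢ —a→ u1, —b→ u0
  u1 = b.b.a.0 ⊢ —b→ u2
  u2 = b.a.0 ⊢ —b→ u3
  u3 = a.0 ⊢ —a→ u4
  u4 = 0 ⊢ (no moves)
Reachable graph of Q (6 states):
  v0 = rec X. a.b.b.b.a.0 + b.X ⊢ —a→ v1, —b→ v0
  v1 = b.b.b.a.0 ⊢ —b→ v2
  v2 = b.b.a.0 ⊢ —b→ v3
  v3 = b.a.0 ⊢ —b→ v4
  v4 = a.0 ⊢ —a→ v5
  v5 = 0 ⊢ (no moves)
Executing abba from P (initial set {u0}):
  [1] a ⇒ {u1}
  [2] b ⇒ {u2}
  [3] b ⇒ {u3}
  [4] a ⇒ {u4}
  ✓ P
Executing abba from Q (initial set {v0}):
  [1] a ⇒ {v1}
  [2] b ⇒ {v2}
  [3] b ⇒ {v3}
  [4] a ⇒ no successor for Q

NO — witness ⟨abba⟩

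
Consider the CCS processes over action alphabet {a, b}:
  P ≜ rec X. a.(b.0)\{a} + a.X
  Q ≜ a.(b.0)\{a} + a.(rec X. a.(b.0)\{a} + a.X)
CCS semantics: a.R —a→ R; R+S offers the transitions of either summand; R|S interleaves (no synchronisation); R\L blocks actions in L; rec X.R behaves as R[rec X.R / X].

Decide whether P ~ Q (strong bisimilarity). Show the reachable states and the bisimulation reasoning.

bisimilar

LTS(P): 3 reachable states
  u0 = rec X. a.(b.0)\{a} + a.X has moves ··a··> u0, ··a··> u1
  u1 = (b.0)\{a} has moves ··b··> u2
  u2 = 0\{a} has moves (no moves)
LTS(Q): 4 reachable states
  v0 = a.(b.0)\{a} + a.(rec X. a.(b.0)\{a} + a.X) has moves ··a··> v1, ··a··> v2
  v1 = (b.0)\{a} has moves ··b··> v3
  v2 = rec X. a.(b.0)\{a} + a.X has moves ··a··> v1, ··a··> v2
  v3 = 0\{a} has moves (no moves)
Coarsest stable partition (strong bisimilarity classes):
  B0 = {u0, v0, v2}
  B1 = {u1, v1}
  B2 = {u2, v3}
u0 ∈ B0, v0 ∈ B0 → same block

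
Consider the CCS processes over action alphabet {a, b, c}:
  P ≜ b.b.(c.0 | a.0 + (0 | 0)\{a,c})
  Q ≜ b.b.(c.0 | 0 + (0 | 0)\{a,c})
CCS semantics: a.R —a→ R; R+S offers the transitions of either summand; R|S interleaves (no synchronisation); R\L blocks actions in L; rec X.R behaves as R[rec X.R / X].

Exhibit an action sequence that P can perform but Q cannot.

LTS(P): 6 reachable states
  u0 = b.b.(c.0 | a.0 + (0 | 0)\{a,c}) → --b--▸ u1
  u1 = b.(c.0 | a.0 + (0 | 0)\{a,c}) → --b--▸ u2
  u2 = c.0 | a.0 + (0 | 0)\{a,c} → --a--▸ u3, --c--▸ u4
  u3 = c.0 | 0 → --c--▸ u5
  u4 = 0 | a.0 → --a--▸ u5
  u5 = 0 | 0 → stopped
LTS(Q): 4 reachable states
  v0 = b.b.(c.0 | 0 + (0 | 0)\{a,c}) → --b--▸ v1
  v1 = b.(c.0 | 0 + (0 | 0)\{a,c}) → --b--▸ v2
  v2 = c.0 | 0 + (0 | 0)\{a,c} → --c--▸ v3
  v3 = 0 | 0 → stopped
Executing bba from P (initial set {u0}):
  step 1 (b): {u1}
  step 2 (b): {u2}
  step 3 (a): {u3}
  P completes σ.
Executing bba from Q (initial set {v0}):
  step 1 (b): {v1}
  step 2 (b): {v2}
  step 3 (a): no successor for Q

bba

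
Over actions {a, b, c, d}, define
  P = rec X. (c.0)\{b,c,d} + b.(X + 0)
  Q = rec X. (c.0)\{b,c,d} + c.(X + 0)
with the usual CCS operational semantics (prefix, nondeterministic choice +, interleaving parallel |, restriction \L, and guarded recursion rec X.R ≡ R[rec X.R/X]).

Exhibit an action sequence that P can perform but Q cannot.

Reachable graph of P (2 states):
  u0 = rec X. (c.0)\{b,c,d} + b.(X + 0) ⊢ =b=> u1
  u1 = (rec X. (c.0)\{b,c,d} + b.(X + 0)) + 0 ⊢ =b=> u1
Reachable graph of Q (2 states):
  v0 = rec X. (c.0)\{b,c,d} + c.(X + 0) ⊢ =c=> v1
  v1 = (rec X. (c.0)\{b,c,d} + c.(X + 0)) + 0 ⊢ =c=> v1
Executing b from P (initial set {u0}):
  step 1 (b): {u1}
  P completes σ.
Executing b from Q (initial set {v0}):
  step 1 (b): ∅  — Q cannot continue

b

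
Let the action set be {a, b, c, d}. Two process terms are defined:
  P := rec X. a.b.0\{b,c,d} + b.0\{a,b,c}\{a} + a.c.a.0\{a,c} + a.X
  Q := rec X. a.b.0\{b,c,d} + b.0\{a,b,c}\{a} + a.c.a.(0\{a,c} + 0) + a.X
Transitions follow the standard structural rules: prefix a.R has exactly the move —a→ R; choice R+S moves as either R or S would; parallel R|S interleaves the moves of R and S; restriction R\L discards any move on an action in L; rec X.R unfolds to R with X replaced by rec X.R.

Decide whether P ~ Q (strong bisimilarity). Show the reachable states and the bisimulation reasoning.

LTS(P): 7 reachable states
  s0 = rec X. a.b.0\{b,c,d} + b.0\{a,b,c}\{a} + a.c.a.0\{a,c} + a.X ⊢ -a-> s0, -a-> s1, -a-> s2, -b-> s3
  s1 = b.0\{b,c,d} ⊢ -b-> s4
  s2 = c.a.0\{a,c} ⊢ -c-> s5
  s3 = 0\{a,b,c}\{a} ⊢ ∅
  s4 = 0\{b,c,d} ⊢ ∅
  s5 = a.0\{a,c} ⊢ -a-> s6
  s6 = 0\{a,c} ⊢ ∅
LTS(Q): 7 reachable states
  t0 = rec X. a.b.0\{b,c,d} + b.0\{a,b,c}\{a} + a.c.a.(0\{a,c} + 0) + a.X ⊢ -a-> t0, -a-> t1, -a-> t2, -b-> t3
  t1 = b.0\{b,c,d} ⊢ -b-> t4
  t2 = c.a.(0\{a,c} + 0) ⊢ -c-> t5
  t3 = 0\{a,b,c}\{a} ⊢ ∅
  t4 = 0\{b,c,d} ⊢ ∅
  t5 = a.(0\{a,c} + 0) ⊢ -a-> t6
  t6 = 0\{a,c} + 0 ⊢ ∅
Bisimilarity quotient blocks:
  B0 = {s0, t0}
  B1 = {s1, t1}
  B2 = {s3, s4, s6, t3, t4, t6}
  B3 = {s2, t2}
  B4 = {s5, t5}
s0 ∈ B0, t0 ∈ B0 → same block

P ~ Q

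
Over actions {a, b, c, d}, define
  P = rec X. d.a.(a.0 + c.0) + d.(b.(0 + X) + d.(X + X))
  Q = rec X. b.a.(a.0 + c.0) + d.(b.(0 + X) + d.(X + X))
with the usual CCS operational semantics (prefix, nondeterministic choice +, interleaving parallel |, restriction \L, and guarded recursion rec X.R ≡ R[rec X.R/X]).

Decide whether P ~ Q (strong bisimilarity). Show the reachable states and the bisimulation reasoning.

NO

LTS(P): 7 reachable states
  s0 = rec X. d.a.(a.0 + c.0) + d.(b.(0 + X) + d.(X + X)) :: --d--▸ s1, --d--▸ s2
  s1 = a.(a.0 + c.0) :: --a--▸ s3
  s2 = b.(0 + (rec X. d.a.(a.0 + c.0) + d.(b.(0 + X) + d.(X + X)))) + d.((rec X. d.a.(a.0 + c.0) + d.(b.(0 + X) + d.(X + X))) + (rec X. d.a.(a.0 + c.0) + d.(b.(0 + X) + d.(X + X)))) :: --b--▸ s4, --d--▸ s5
  s3 = a.0 + c.0 :: --a--▸ s6, --c--▸ s6
  s4 = 0 + (rec X. d.a.(a.0 + c.0) + d.(b.(0 + X) + d.(X + X))) :: --d--▸ s1, --d--▸ s2
  s5 = (rec X. d.a.(a.0 + c.0) + d.(b.(0 + X) + d.(X + X))) + (rec X. d.a.(a.0 + c.0) + d.(b.(0 + X) + d.(X + X))) :: --d--▸ s1, --d--▸ s2
  s6 = 0 :: stopped
LTS(Q): 7 reachable states
  t0 = rec X. b.a.(a.0 + c.0) + d.(b.(0 + X) + d.(X + X)) :: --b--▸ t1, --d--▸ t2
  t1 = a.(a.0 + c.0) :: --a--▸ t3
  t2 = b.(0 + (rec X. b.a.(a.0 + c.0) + d.(b.(0 + X) + d.(X + X)))) + d.((rec X. b.a.(a.0 + c.0) + d.(b.(0 + X) + d.(X + X))) + (rec X. b.a.(a.0 + c.0) + d.(b.(0 + X) + d.(X + X)))) :: --b--▸ t4, --d--▸ t5
  t3 = a.0 + c.0 :: --a--▸ t6, --c--▸ t6
  t4 = 0 + (rec X. b.a.(a.0 + c.0) + d.(b.(0 + X) + d.(X + X))) :: --b--▸ t1, --d--▸ t2
  t5 = (rec X. b.a.(a.0 + c.0) + d.(b.(0 + X) + d.(X + X))) + (rec X. b.a.(a.0 + c.0) + d.(b.(0 + X) + d.(X + X))) :: --b--▸ t1, --d--▸ t2
  t6 = 0 :: stopped
Bisimilarity quotient blocks:
  B0 = {s0, s4, s5}
  B1 = {s1, t1}
  B2 = {s3, t3}
  B3 = {s6, t6}
  B4 = {s2}
  B5 = {t0, t4, t5}
  B6 = {t2}
s0 ∈ B0, t0 ∈ B5 → different blocks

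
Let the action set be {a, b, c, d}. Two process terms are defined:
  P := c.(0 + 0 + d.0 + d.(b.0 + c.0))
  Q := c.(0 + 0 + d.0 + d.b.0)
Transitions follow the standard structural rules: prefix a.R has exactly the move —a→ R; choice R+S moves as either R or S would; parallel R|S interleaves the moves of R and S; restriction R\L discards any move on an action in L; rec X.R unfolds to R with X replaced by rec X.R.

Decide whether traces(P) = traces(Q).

P's transition system — 4 states:
  p0 = c.(0 + 0 + d.0 + d.(b.0 + c.0)) ⊢ -c-> p1
  p1 = 0 + 0 + d.0 + d.(b.0 + c.0) ⊢ -d-> p2, -d-> p3
  p2 = 0 ⊢ ∅
  p3 = b.0 + c.0 ⊢ -b-> p2, -c-> p2
Q's transition system — 4 states:
  q0 = c.(0 + 0 + d.0 + d.b.0) ⊢ -c-> q1
  q1 = 0 + 0 + d.0 + d.b.0 ⊢ -d-> q2, -d-> q3
  q2 = 0 ⊢ ∅
  q3 = b.0 ⊢ -b-> q2
Executing cdc from P (initial set {p0}):
  [1] c ⇒ {p1}
  [2] d ⇒ {p2, p3}
  [3] c ⇒ {p2}
  P completes σ.
Executing cdc from Q (initial set {q0}):
  [1] c ⇒ {q1}
  [2] d ⇒ {q2, q3}
  [3] c ⇒ ∅  — Q cannot continue

NO — witness ⟨cdc⟩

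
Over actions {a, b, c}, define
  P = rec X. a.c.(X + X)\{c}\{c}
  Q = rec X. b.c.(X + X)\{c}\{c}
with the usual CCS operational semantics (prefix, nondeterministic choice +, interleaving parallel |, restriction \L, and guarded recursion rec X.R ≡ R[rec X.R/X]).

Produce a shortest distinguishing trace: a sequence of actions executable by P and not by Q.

a

LTS(P): 4 reachable states
  m0 = rec X. a.c.(X + X)\{c}\{c} | =a=> m1
  m1 = c.((rec X. a.c.(X + X)\{c}\{c}) + (rec X. a.c.(X + X)\{c}\{c}))\{c}\{c} | =c=> m2
  m2 = ((rec X. a.c.(X + X)\{c}\{c}) + (rec X. a.c.(X + X)\{c}\{c}))\{c}\{c} | =a=> m3
  m3 = (c.((rec X. a.c.(X + X)\{c}\{c}) + (rec X. a.c.(X + X)\{c}\{c}))\{c}\{c})\{c}\{c} | (no moves)
LTS(Q): 4 reachable states
  n0 = rec X. b.c.(X + X)\{c}\{c} | =b=> n1
  n1 = c.((rec X. b.c.(X + X)\{c}\{c}) + (rec X. b.c.(X + X)\{c}\{c}))\{c}\{c} | =c=> n2
  n2 = ((rec X. b.c.(X + X)\{c}\{c}) + (rec X. b.c.(X + X)\{c}\{c}))\{c}\{c} | =b=> n3
  n3 = (c.((rec X. b.c.(X + X)\{c}\{c}) + (rec X. b.c.(X + X)\{c}\{c}))\{c}\{c})\{c}\{c} | (no moves)
Trace ⟨a⟩ through P, begin at {m0}:
  after a @ step 1: {m1}
  ✓ P
Trace ⟨a⟩ through Q, begin at {n0}:
  after a @ step 1: ∅  — Q cannot continue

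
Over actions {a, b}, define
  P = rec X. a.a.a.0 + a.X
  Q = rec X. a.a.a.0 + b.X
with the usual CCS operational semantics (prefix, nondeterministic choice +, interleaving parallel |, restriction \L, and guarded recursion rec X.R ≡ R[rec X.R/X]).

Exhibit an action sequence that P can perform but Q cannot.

LTS(P): 4 reachable states
  m0 = rec X. a.a.a.0 + a.X → --a--▸ m0, --a--▸ m1
  m1 = a.a.0 → --a--▸ m2
  m2 = a.0 → --a--▸ m3
  m3 = 0 → ∅
LTS(Q): 4 reachable states
  n0 = rec X. a.a.a.0 + b.X → --a--▸ n1, --b--▸ n0
  n1 = a.a.0 → --a--▸ n2
  n2 = a.0 → --a--▸ n3
  n3 = 0 → ∅
Run σ = ⟨aaaa⟩ on P: start {m0}
  [1] a ⇒ {m0, m1}
  [2] a ⇒ {m0, m1, m2}
  [3] a ⇒ {m0, m1, m2, m3}
  [4] a ⇒ {m0, m1, m2, m3}
  P completes σ.
Run σ = ⟨aaaa⟩ on Q: start {n0}
  [1] a ⇒ {n1}
  [2] a ⇒ {n2}
  [3] a ⇒ {n3}
  [4] a ⇒ ∅  — Q cannot continue

aaaa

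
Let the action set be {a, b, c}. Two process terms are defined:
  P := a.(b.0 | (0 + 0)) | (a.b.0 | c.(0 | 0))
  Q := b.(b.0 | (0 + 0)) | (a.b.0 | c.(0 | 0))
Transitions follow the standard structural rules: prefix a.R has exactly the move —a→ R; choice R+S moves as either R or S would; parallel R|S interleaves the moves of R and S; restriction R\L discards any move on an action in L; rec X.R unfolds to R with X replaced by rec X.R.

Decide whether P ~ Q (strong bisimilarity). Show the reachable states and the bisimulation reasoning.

NO

P's transition system — 18 states:
  s0 = a.(b.0 | (0 + 0)) | (a.b.0 | c.(0 | 0)) → -a-> s1, -a-> s2, -c-> s3
  s1 = a.(b.0 | (0 + 0)) | (b.0 | c.(0 | 0)) → -a-> s4, -b-> s5, -c-> s6
  s2 = b.0 | (0 + 0) | (a.b.0 | c.(0 | 0)) → -a-> s4, -b-> s7, -c-> s8
  s3 = a.(b.0 | (0 + 0)) | (a.b.0 | (0 | 0)) → -a-> s6, -a-> s8
  s4 = b.0 | (0 + 0) | (b.0 | c.(0 | 0)) → -b-> s10, -b-> s9, -c-> s11
  s5 = a.(b.0 | (0 + 0)) | (0 | c.(0 | 0)) → -a-> s10, -c-> s12
  s6 = a.(b.0 | (0 + 0)) | (b.0 | (0 | 0)) → -a-> s11, -b-> s12
  s7 = 0 | (0 + 0) | (a.b.0 | c.(0 | 0)) → -a-> s9, -c-> s13
  s8 = b.0 | (0 + 0) | (a.b.0 | (0 | 0)) → -a-> s11, -b-> s13
  s9 = 0 | (0 + 0) | (b.0 | c.(0 | 0)) → -b-> s14, -c-> s15
  s10 = b.0 | (0 + 0) | (0 | c.(0 | 0)) → -b-> s14, -c-> s16
  s11 = b.0 | (0 + 0) | (b.0 | (0 | 0)) → -b-> s15, -b-> s16
  s12 = a.(b.0 | (0 + 0)) | (0 | (0 | 0)) → -a-> s16
  s13 = 0 | (0 + 0) | (a.b.0 | (0 | 0)) → -a-> s15
  s14 = 0 | (0 + 0) | (0 | c.(0 | 0)) → -c-> s17
  s15 = 0 | (0 + 0) | (b.0 | (0 | 0)) → -b-> s17
  s16 = b.0 | (0 + 0) | (0 | (0 | 0)) → -b-> s17
  s17 = 0 | (0 + 0) | (0 | (0 | 0)) → ∅
Q's transition system — 18 states:
  t0 = b.(b.0 | (0 + 0)) | (a.b.0 | c.(0 | 0)) → -a-> t1, -b-> t2, -c-> t3
  t1 = b.(b.0 | (0 + 0)) | (b.0 | c.(0 | 0)) → -b-> t4, -b-> t5, -c-> t6
  t2 = b.0 | (0 + 0) | (a.b.0 | c.(0 | 0)) → -a-> t5, -b-> t7, -c-> t8
  t3 = b.(b.0 | (0 + 0)) | (a.b.0 | (0 | 0)) → -a-> t6, -b-> t8
  t4 = b.(b.0 | (0 + 0)) | (0 | c.(0 | 0)) → -b-> t9, -c-> t10
  t5 = b.0 | (0 + 0) | (b.0 | c.(0 | 0)) → -b-> t11, -b-> t9, -c-> t12
  t6 = b.(b.0 | (0 + 0)) | (b.0 | (0 | 0)) → -b-> t10, -b-> t12
  t7 = 0 | (0 + 0) | (a.b.0 | c.(0 | 0)) → -a-> t11, -c-> t13
  t8 = b.0 | (0 + 0) | (a.b.0 | (0 | 0)) → -a-> t12, -b-> t13
  t9 = b.0 | (0 + 0) | (0 | c.(0 | 0)) → -b-> t14, -c-> t15
  t10 = b.(b.0 | (0 + 0)) | (0 | (0 | 0)) → -b-> t15
  t11 = 0 | (0 + 0) | (b.0 | c.(0 | 0)) → -b-> t14, -c-> t16
  t12 = b.0 | (0 + 0) | (b.0 | (0 | 0)) → -b-> t15, -b-> t16
  t13 = 0 | (0 + 0) | (a.b.0 | (0 | 0)) → -a-> t16
  t14 = 0 | (0 + 0) | (0 | c.(0 | 0)) → -c-> t17
  t15 = b.0 | (0 + 0) | (0 | (0 | 0)) → -b-> t17
  t16 = 0 | (0 + 0) | (b.0 | (0 | 0)) → -b-> t17
  t17 = 0 | (0 + 0) | (0 | (0 | 0)) → ∅
Bisimilarity quotient blocks:
  B0 = {s0}
  B1 = {s1, s2, t2}
  B2 = {s4, t4, t5}
  B3 = {s11, t10, t12}
  B4 = {s15, s16, t15, t16}
  B5 = {s17, t17}
  B6 = {s10, s9, t11, t9}
  B7 = {s14, t14}
  B8 = {s6, s8, t8}
  B9 = {s12, s13, t13}
  B10 = {s5, s7, t7}
  B11 = {s3}
  B12 = {t0}
  B13 = {t3}
  B14 = {t6}
  B15 = {t1}
s0 ∈ B0, t0 ∈ B12 → different blocks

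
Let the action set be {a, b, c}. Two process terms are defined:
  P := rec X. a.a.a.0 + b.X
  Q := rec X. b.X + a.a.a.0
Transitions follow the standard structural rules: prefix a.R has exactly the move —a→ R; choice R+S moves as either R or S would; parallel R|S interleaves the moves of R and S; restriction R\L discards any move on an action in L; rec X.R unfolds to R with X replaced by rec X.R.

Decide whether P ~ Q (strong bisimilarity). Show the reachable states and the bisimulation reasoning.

Reachable graph of P (4 states):
  m0 = rec X. a.a.a.0 + b.X has moves ··a··> m1, ··b··> m0
  m1 = a.a.0 has moves ··a··> m2
  m2 = a.0 has moves ··a··> m3
  m3 = 0 has moves deadlocked
Reachable graph of Q (4 states):
  n0 = rec X. b.X + a.a.a.0 has moves ··a··> n1, ··b··> n0
  n1 = a.a.0 has moves ··a··> n2
  n2 = a.0 has moves ··a··> n3
  n3 = 0 has moves deadlocked
Bisimilarity quotient blocks:
  B0 = {m0, n0}
  B1 = {m1, n1}
  B2 = {m2, n2}
  B3 = {m3, n3}
m0 ∈ B0, n0 ∈ B0 → same block

P ~ Q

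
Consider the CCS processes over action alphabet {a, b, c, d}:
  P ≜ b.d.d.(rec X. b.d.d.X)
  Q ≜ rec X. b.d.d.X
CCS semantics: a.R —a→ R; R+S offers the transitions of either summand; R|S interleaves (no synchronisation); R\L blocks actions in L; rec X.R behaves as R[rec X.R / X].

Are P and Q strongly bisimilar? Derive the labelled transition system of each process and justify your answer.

Reachable graph of P (4 states):
  s0 = b.d.d.(rec X. b.d.d.X) | -b-> s1
  s1 = d.d.(rec X. b.d.d.X) | -d-> s2
  s2 = d.(rec X. b.d.d.X) | -d-> s3
  s3 = rec X. b.d.d.X | -b-> s1
Reachable graph of Q (3 states):
  t0 = rec X. b.d.d.X | -b-> t1
  t1 = d.d.(rec X. b.d.d.X) | -d-> t2
  t2 = d.(rec X. b.d.d.X) | -d-> t0
Partition-refinement fixed point:
  B0 = {s0, s3, t0}
  B1 = {s1, t1}
  B2 = {s2, t2}
s0 ∈ B0, t0 ∈ B0 → same block

bisimilar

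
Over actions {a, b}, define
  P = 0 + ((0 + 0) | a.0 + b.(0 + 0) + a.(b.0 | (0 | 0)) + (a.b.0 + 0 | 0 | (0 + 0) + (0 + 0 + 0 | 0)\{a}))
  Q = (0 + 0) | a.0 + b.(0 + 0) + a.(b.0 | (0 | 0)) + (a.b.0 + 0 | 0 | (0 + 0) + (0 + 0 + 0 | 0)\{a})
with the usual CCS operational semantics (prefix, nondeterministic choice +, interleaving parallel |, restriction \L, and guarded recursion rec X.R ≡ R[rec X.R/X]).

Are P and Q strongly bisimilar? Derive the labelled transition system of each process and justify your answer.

LTS(P): 7 reachable states
  p0 = 0 + ((0 + 0) | a.0 + b.(0 + 0) + a.(b.0 | (0 | 0)) + (a.b.0 + 0 | 0 | (0 + 0) + (0 + 0 + 0 | 0)\{a})) has moves ··a··> p1, ··a··> p2, ··a··> p3, ··b··> p4
  p1 = (0 + 0) | 0 has moves ∅
  p2 = b.0 has moves ··b··> p5
  p3 = b.0 | (0 | 0) has moves ··b··> p6
  p4 = 0 + 0 has moves ∅
  p5 = 0 has moves ∅
  p6 = 0 | (0 | 0) has moves ∅
LTS(Q): 7 reachable states
  q0 = (0 + 0) | a.0 + b.(0 + 0) + a.(b.0 | (0 | 0)) + (a.b.0 + 0 | 0 | (0 + 0) + (0 + 0 + 0 | 0)\{a}) has moves ··a··> q1, ··a··> q2, ··a··> q3, ··b··> q4
  q1 = (0 + 0) | 0 has moves ∅
  q2 = b.0 has moves ··b··> q5
  q3 = b.0 | (0 | 0) has moves ··b··> q6
  q4 = 0 + 0 has moves ∅
  q5 = 0 has moves ∅
  q6 = 0 | (0 | 0) has moves ∅
Partition-refinement fixed point:
  B0 = {p0, q0}
  B1 = {p2, p3, q2, q3}
  B2 = {p1, p4, p5, p6, q1, q4, q5, q6}
p0 ∈ B0, q0 ∈ B0 → same block

P ~ Q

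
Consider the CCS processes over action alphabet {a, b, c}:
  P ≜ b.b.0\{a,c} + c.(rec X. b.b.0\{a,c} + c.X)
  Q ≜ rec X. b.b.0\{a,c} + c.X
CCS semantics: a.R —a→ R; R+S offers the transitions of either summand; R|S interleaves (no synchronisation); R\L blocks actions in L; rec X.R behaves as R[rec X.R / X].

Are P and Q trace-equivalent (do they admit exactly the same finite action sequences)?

traces(P) = traces(Q)

P's transition system — 4 states:
  p0 = b.b.0\{a,c} + c.(rec X. b.b.0\{a,c} + c.X) ⊢ --b--▸ p1, --c--▸ p2
  p1 = b.0\{a,c} ⊢ --b--▸ p3
  p2 = rec X. b.b.0\{a,c} + c.X ⊢ --b--▸ p1, --c--▸ p2
  p3 = 0\{a,c} ⊢ deadlocked
Q's transition system — 3 states:
  q0 = rec X. b.b.0\{a,c} + c.X ⊢ --b--▸ q1, --c--▸ q0
  q1 = b.0\{a,c} ⊢ --b--▸ q2
  q2 = 0\{a,c} ⊢ deadlocked
Bisimilarity quotient blocks:
  B0 = {p0, p2, q0}
  B1 = {p1, q1}
  B2 = {p3, q2}
p0 ∈ B0, q0 ∈ B0 → same block
Bisimilar ⇒ trace-equivalent.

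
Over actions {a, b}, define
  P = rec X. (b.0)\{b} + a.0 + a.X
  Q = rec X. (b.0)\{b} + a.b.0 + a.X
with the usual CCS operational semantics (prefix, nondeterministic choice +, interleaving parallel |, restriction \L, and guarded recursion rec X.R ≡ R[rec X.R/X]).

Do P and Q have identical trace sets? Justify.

NO — witness ⟨ab⟩

Reachable graph of P (2 states):
  p0 = rec X. (b.0)\{b} + a.0 + a.X :: ··a··> p0, ··a··> p1
  p1 = 0 :: stopped
Reachable graph of Q (3 states):
  q0 = rec X. (b.0)\{b} + a.b.0 + a.X :: ··a··> q0, ··a··> q1
  q1 = b.0 :: ··b··> q2
  q2 = 0 :: stopped
Trace ⟨ab⟩ through Q, begin at {q0}:
  [1] a ⇒ {q0, q1}
  [2] b ⇒ {q2}
  ✓ Q
Trace ⟨ab⟩ through P, begin at {p0}:
  [1] a ⇒ {p0, p1}
  [2] b ⇒ ∅  — P cannot continue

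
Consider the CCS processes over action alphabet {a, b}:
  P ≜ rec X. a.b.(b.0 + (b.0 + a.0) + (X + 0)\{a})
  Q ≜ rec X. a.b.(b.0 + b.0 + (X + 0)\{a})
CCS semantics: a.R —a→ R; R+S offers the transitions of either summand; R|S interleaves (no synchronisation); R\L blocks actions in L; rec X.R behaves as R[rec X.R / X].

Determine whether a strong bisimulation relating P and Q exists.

LTS(P): 4 reachable states
  m0 = rec X. a.b.(b.0 + (b.0 + a.0) + (X + 0)\{a}) ⊢ =a=> m1
  m1 = b.(b.0 + (b.0 + a.0) + ((rec X. a.b.(b.0 + (b.0 + a.0) + (X + 0)\{a})) + 0)\{a}) ⊢ =b=> m2
  m2 = b.0 + (b.0 + a.0) + ((rec X. a.b.(b.0 + (b.0 + a.0) + (X + 0)\{a})) + 0)\{a} ⊢ =a=> m3, =b=> m3
  m3 = 0 ⊢ ·
LTS(Q): 4 reachable states
  n0 = rec X. a.b.(b.0 + b.0 + (X + 0)\{a}) ⊢ =a=> n1
  n1 = b.(b.0 + b.0 + ((rec X. a.b.(b.0 + b.0 + (X + 0)\{a})) + 0)\{a}) ⊢ =b=> n2
  n2 = b.0 + b.0 + ((rec X. a.b.(b.0 + b.0 + (X + 0)\{a})) + 0)\{a} ⊢ =b=> n3
  n3 = 0 ⊢ ·
Partition-refinement fixed point:
  B0 = {m0}
  B1 = {m1}
  B2 = {m2}
  B3 = {m3, n3}
  B4 = {n0}
  B5 = {n1}
  B6 = {n2}
m0 ∈ B0, n0 ∈ B4 → different blocks

P ≁ Q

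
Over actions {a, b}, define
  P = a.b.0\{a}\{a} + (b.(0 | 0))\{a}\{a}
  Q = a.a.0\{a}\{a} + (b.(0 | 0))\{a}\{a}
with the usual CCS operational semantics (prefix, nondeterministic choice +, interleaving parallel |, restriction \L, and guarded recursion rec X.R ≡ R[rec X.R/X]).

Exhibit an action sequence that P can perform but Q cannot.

ab

LTS(P): 4 reachable states
  m0 = a.b.0\{a}\{a} + (b.(0 | 0))\{a}\{a} ⊢ =a=> m1, =b=> m2
  m1 = b.0\{a}\{a} ⊢ =b=> m3
  m2 = (0 | 0)\{a}\{a} ⊢ ∅
  m3 = 0\{a}\{a} ⊢ ∅
LTS(Q): 4 reachable states
  n0 = a.a.0\{a}\{a} + (b.(0 | 0))\{a}\{a} ⊢ =a=> n1, =b=> n2
  n1 = a.0\{a}\{a} ⊢ =a=> n3
  n2 = (0 | 0)\{a}\{a} ⊢ ∅
  n3 = 0\{a}\{a} ⊢ ∅
Trace ⟨ab⟩ through P, begin at {m0}:
  step 1 (a): {m1}
  step 2 (b): {m3}
  P completes σ.
Trace ⟨ab⟩ through Q, begin at {n0}:
  step 1 (a): {n1}
  step 2 (b): no successor for Q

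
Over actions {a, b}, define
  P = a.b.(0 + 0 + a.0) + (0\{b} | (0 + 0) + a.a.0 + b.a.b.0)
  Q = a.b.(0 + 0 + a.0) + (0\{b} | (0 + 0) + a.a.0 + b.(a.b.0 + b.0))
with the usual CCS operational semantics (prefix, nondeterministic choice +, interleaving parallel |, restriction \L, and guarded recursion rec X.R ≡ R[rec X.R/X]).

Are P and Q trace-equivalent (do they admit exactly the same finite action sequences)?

trace-distinct — witness ⟨bb⟩

LTS(P): 7 reachable states
  s0 = a.b.(0 + 0 + a.0) + (0\{b} | (0 + 0) + a.a.0 + b.a.b.0) | --a--▸ s1, --a--▸ s2, --b--▸ s3
  s1 = a.0 | --a--▸ s4
  s2 = b.(0 + 0 + a.0) | --b--▸ s5
  s3 = a.b.0 | --a--▸ s6
  s4 = 0 | stopped
  s5 = 0 + 0 + a.0 | --a--▸ s4
  s6 = b.0 | --b--▸ s4
LTS(Q): 7 reachable states
  t0 = a.b.(0 + 0 + a.0) + (0\{b} | (0 + 0) + a.a.0 + b.(a.b.0 + b.0)) | --a--▸ t1, --a--▸ t2, --b--▸ t3
  t1 = a.0 | --a--▸ t4
  t2 = b.(0 + 0 + a.0) | --b--▸ t5
  t3 = a.b.0 + b.0 | --a--▸ t6, --b--▸ t4
  t4 = 0 | stopped
  t5 = 0 + 0 + a.0 | --a--▸ t4
  t6 = b.0 | --b--▸ t4
Trace ⟨bb⟩ through Q, begin at {t0}:
  [1] b ⇒ {t3}
  [2] b ⇒ {t4}
  — Q admits the full trace.
Trace ⟨bb⟩ through P, begin at {s0}:
  [1] b ⇒ {s3}
  [2] b ⇒ ∅ (P stuck)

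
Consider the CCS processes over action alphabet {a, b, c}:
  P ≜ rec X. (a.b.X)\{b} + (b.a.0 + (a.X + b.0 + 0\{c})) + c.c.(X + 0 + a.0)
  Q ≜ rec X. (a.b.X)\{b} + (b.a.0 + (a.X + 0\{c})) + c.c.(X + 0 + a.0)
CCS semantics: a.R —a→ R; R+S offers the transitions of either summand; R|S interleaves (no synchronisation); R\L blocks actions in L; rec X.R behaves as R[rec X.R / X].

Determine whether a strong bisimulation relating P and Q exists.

not bisimilar

LTS(P): 6 reachable states
  u0 = rec X. (a.b.X)\{b} + (b.a.0 + (a.X + b.0 + 0\{c})) + c.c.(X + 0 + a.0) has moves =a=> u0, =a=> u1, =b=> u2, =b=> u3, =c=> u4
  u1 = (b.(rec X. (a.b.X)\{b} + (b.a.0 + (a.X + b.0 + 0\{c})) + c.c.(X + 0 + a.0)))\{b} has moves (no moves)
  u2 = 0 has moves (no moves)
  u3 = a.0 has moves =a=> u2
  u4 = c.((rec X. (a.b.X)\{b} + (b.a.0 + (a.X + b.0 + 0\{c})) + c.c.(X + 0 + a.0)) + 0 + a.0) has moves =c=> u5
  u5 = (rec X. (a.b.X)\{b} + (b.a.0 + (a.X + b.0 + 0\{c})) + c.c.(X + 0 + a.0)) + 0 + a.0 has moves =a=> u0, =a=> u1, =a=> u2, =b=> u2, =b=> u3, =c=> u4
LTS(Q): 6 reachable states
  v0 = rec X. (a.b.X)\{b} + (b.a.0 + (a.X + 0\{c})) + c.c.(X + 0 + a.0) has moves =a=> v0, =a=> v1, =b=> v2, =c=> v3
  v1 = (b.(rec X. (a.b.X)\{b} + (b.a.0 + (a.X + 0\{c})) + c.c.(X + 0 + a.0)))\{b} has moves (no moves)
  v2 = a.0 has moves =a=> v4
  v3 = c.((rec X. (a.b.X)\{b} + (b.a.0 + (a.X + 0\{c})) + c.c.(X + 0 + a.0)) + 0 + a.0) has moves =c=> v5
  v4 = 0 has moves (no moves)
  v5 = (rec X. (a.b.X)\{b} + (b.a.0 + (a.X + 0\{c})) + c.c.(X + 0 + a.0)) + 0 + a.0 has moves =a=> v0, =a=> v1, =a=> v4, =b=> v2, =c=> v3
Partition-refinement fixed point:
  B0 = {u0, u5}
  B1 = {u3, v2}
  B2 = {u1, u2, v1, v4}
  B3 = {u4}
  B4 = {v0, v5}
  B5 = {v3}
u0 ∈ B0, v0 ∈ B4 → different blocks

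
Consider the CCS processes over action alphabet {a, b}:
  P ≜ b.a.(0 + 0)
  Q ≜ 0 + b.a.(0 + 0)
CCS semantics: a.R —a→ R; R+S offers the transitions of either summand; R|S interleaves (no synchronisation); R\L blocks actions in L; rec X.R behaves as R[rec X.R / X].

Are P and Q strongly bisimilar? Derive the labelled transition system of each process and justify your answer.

YES

P's transition system — 3 states:
  u0 = b.a.(0 + 0) has moves --b--▸ u1
  u1 = a.(0 + 0) has moves --a--▸ u2
  u2 = 0 + 0 has moves ∅
Q's transition system — 3 states:
  v0 = 0 + b.a.(0 + 0) has moves --b--▸ v1
  v1 = a.(0 + 0) has moves --a--▸ v2
  v2 = 0 + 0 has moves ∅
Partition-refinement fixed point:
  B0 = {u0, v0}
  B1 = {u1, v1}
  B2 = {u2, v2}
u0 ∈ B0, v0 ∈ B0 → same block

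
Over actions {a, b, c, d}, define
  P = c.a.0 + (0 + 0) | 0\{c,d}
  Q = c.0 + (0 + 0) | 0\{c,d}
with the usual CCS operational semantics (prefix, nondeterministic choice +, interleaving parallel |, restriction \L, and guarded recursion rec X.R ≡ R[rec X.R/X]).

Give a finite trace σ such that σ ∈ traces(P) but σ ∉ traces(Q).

ca

LTS(P): 3 reachable states
  m0 = c.a.0 + (0 + 0) | 0\{c,d} | ··c··> m1
  m1 = a.0 | ··a··> m2
  m2 = 0 | ∅
LTS(Q): 2 reachable states
  n0 = c.0 + (0 + 0) | 0\{c,d} | ··c··> n1
  n1 = 0 | ∅
Run σ = ⟨ca⟩ on P: start {m0}
  after c @ step 1: {m1}
  after a @ step 2: {m2}
  ✓ P
Run σ = ⟨ca⟩ on Q: start {n0}
  after c @ step 1: {n1}
  after a @ step 2: no successor for Q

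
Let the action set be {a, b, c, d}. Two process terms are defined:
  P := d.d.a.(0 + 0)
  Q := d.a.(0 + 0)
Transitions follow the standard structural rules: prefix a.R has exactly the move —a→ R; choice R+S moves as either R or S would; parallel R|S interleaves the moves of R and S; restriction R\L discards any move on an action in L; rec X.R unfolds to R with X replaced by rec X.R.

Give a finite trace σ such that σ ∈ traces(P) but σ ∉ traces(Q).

dd

Reachable graph of P (4 states):
  u0 = d.d.a.(0 + 0) has moves —d→ u1
  u1 = d.a.(0 + 0) has moves —d→ u2
  u2 = a.(0 + 0) has moves —a→ u3
  u3 = 0 + 0 has moves ∅
Reachable graph of Q (3 states):
  v0 = d.a.(0 + 0) has moves —d→ v1
  v1 = a.(0 + 0) has moves —a→ v2
  v2 = 0 + 0 has moves ∅
Run σ = ⟨dd⟩ on P: start {u0}
  [1] d ⇒ {u1}
  [2] d ⇒ {u2}
  P completes σ.
Run σ = ⟨dd⟩ on Q: start {v0}
  [1] d ⇒ {v1}
  [2] d ⇒ ∅ (Q stuck)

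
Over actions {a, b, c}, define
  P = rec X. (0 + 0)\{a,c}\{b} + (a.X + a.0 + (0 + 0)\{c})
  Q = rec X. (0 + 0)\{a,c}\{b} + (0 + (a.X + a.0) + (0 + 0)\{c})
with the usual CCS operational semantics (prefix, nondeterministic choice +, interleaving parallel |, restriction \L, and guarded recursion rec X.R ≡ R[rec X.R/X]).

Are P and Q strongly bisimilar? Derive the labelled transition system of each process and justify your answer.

P's transition system — 2 states:
  s0 = rec X. (0 + 0)\{a,c}\{b} + (a.X + a.0 + (0 + 0)\{c}) → -a-> s0, -a-> s1
  s1 = 0 → ·
Q's transition system — 2 states:
  t0 = rec X. (0 + 0)\{a,c}\{b} + (0 + (a.X + a.0) + (0 + 0)\{c}) → -a-> t0, -a-> t1
  t1 = 0 → ·
Bisimilarity quotient blocks:
  B0 = {s0, t0}
  B1 = {s1, t1}
s0 ∈ B0, t0 ∈ B0 → same block

YES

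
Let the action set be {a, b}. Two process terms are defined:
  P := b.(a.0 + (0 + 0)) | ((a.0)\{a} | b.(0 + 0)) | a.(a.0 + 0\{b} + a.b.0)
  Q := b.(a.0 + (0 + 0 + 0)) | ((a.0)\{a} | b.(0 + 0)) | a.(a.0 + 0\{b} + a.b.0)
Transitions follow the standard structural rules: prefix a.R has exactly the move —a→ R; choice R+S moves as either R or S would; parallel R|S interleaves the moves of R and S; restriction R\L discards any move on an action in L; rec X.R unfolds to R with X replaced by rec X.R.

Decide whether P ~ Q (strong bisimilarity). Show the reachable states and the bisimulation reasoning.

P's transition system — 24 states:
  m0 = b.(a.0 + (0 + 0)) | ((a.0)\{a} | b.(0 + 0)) | a.(a.0 + 0\{b} + a.b.0) → ··a··> m1, ··b··> m2, ··b··> m3
  m1 = b.(a.0 + (0 + 0)) | ((a.0)\{a} | b.(0 + 0)) | (a.0 + 0\{b} + a.b.0) → ··a··> m4, ··a··> m5, ··b··> m6, ··b··> m7
  m2 = (a.0 + (0 + 0)) | ((a.0)\{a} | b.(0 + 0)) | a.(a.0 + 0\{b} + a.b.0) → ··a··> m6, ··a··> m8, ··b··> m9
  m3 = b.(a.0 + (0 + 0)) | ((a.0)\{a} | (0 + 0)) | a.(a.0 + 0\{b} + a.b.0) → ··a··> m7, ··b··> m9
  m4 = b.(a.0 + (0 + 0)) | ((a.0)\{a} | b.(0 + 0)) | 0 → ··b··> m10, ··b··> m11
  m5 = b.(a.0 + (0 + 0)) | ((a.0)\{a} | b.(0 + 0)) | b.0 → ··b··> m12, ··b··> m13, ··b··> m4
  m6 = (a.0 + (0 + 0)) | ((a.0)\{a} | b.(0 + 0)) | (a.0 + 0\{b} + a.b.0) → ··a··> m10, ··a··> m12, ··a··> m14, ··b··> m15
  m7 = b.(a.0 + (0 + 0)) | ((a.0)\{a} | (0 + 0)) | (a.0 + 0\{b} + a.b.0) → ··a··> m11, ··a··> m13, ··b··> m15
  m8 = 0 | ((a.0)\{a} | b.(0 + 0)) | a.(a.0 + 0\{b} + a.b.0) → ··a··> m14, ··b··> m16
  m9 = (a.0 + (0 + 0)) | ((a.0)\{a} | (0 + 0)) | a.(a.0 + 0\{b} + a.b.0) → ··a··> m15, ··a··> m16
  m10 = (a.0 + (0 + 0)) | ((a.0)\{a} | b.(0 + 0)) | 0 → ··a··> m17, ··b··> m18
  m11 = b.(a.0 + (0 + 0)) | ((a.0)\{a} | (0 + 0)) | 0 → ··b··> m18
  m12 = (a.0 + (0 + 0)) | ((a.0)\{a} | b.(0 + 0)) | b.0 → ··a··> m19, ··b··> m10, ··b··> m20
  m13 = b.(a.0 + (0 + 0)) | ((a.0)\{a} | (0 + 0)) | b.0 → ··b··> m11, ··b··> m20
  m14 = 0 | ((a.0)\{a} | b.(0 + 0)) | (a.0 + 0\{b} + a.b.0) → ··a··> m17, ··a··> m19, ··b··> m21
  m15 = (a.0 + (0 + 0)) | ((a.0)\{a} | (0 + 0)) | (a.0 + 0\{b} + a.b.0) → ··a··> m18, ··a··> m20, ··a··> m21
  m16 = 0 | ((a.0)\{a} | (0 + 0)) | a.(a.0 + 0\{b} + a.b.0) → ··a··> m21
  m17 = 0 | ((a.0)\{a} | b.(0 + 0)) | 0 → ··b··> m22
  m18 = (a.0 + (0 + 0)) | ((a.0)\{a} | (0 + 0)) | 0 → ··a··> m22
  m19 = 0 | ((a.0)\{a} | b.(0 + 0)) | b.0 → ··b··> m17, ··b··> m23
  m20 = (a.0 + (0 + 0)) | ((a.0)\{a} | (0 + 0)) | b.0 → ··a··> m23, ··b··> m18
  m21 = 0 | ((a.0)\{a} | (0 + 0)) | (a.0 + 0\{b} + a.b.0) → ··a··> m22, ··a··> m23
  m22 = 0 | ((a.0)\{a} | (0 + 0)) | 0 → (no moves)
  m23 = 0 | ((a.0)\{a} | (0 + 0)) | b.0 → ··b··> m22
Q's transition system — 24 states:
  n0 = b.(a.0 + (0 + 0 + 0)) | ((a.0)\{a} | b.(0 + 0)) | a.(a.0 + 0\{b} + a.b.0) → ··a··> n1, ··b··> n2, ··b··> n3
  n1 = b.(a.0 + (0 + 0 + 0)) | ((a.0)\{a} | b.(0 + 0)) | (a.0 + 0\{b} + a.b.0) → ··a··> n4, ··a··> n5, ··b··> n6, ··b··> n7
  n2 = (a.0 + (0 + 0 + 0)) | ((a.0)\{a} | b.(0 + 0)) | a.(a.0 + 0\{b} + a.b.0) → ··a··> n6, ··a··> n8, ··b··> n9
  n3 = b.(a.0 + (0 + 0 + 0)) | ((a.0)\{a} | (0 + 0)) | a.(a.0 + 0\{b} + a.b.0) → ··a··> n7, ··b··> n9
  n4 = b.(a.0 + (0 + 0 + 0)) | ((a.0)\{a} | b.(0 + 0)) | 0 → ··b··> n10, ··b··> n11
  n5 = b.(a.0 + (0 + 0 + 0)) | ((a.0)\{a} | b.(0 + 0)) | b.0 → ··b··> n12, ··b··> n13, ··b··> n4
  n6 = (a.0 + (0 + 0 + 0)) | ((a.0)\{a} | b.(0 + 0)) | (a.0 + 0\{b} + a.b.0) → ··a··> n10, ··a··> n12, ··a··> n14, ··b··> n15
  n7 = b.(a.0 + (0 + 0 + 0)) | ((a.0)\{a} | (0 + 0)) | (a.0 + 0\{b} + a.b.0) → ··a··> n11, ··a··> n13, ··b··> n15
  n8 = 0 | ((a.0)\{a} | b.(0 + 0)) | a.(a.0 + 0\{b} + a.b.0) → ··a··> n14, ··b··> n16
  n9 = (a.0 + (0 + 0 + 0)) | ((a.0)\{a} | (0 + 0)) | a.(a.0 + 0\{b} + a.b.0) → ··a··> n15, ··a··> n16
  n10 = (a.0 + (0 + 0 + 0)) | ((a.0)\{a} | b.(0 + 0)) | 0 → ··a··> n17, ··b··> n18
  n11 = b.(a.0 + (0 + 0 + 0)) | ((a.0)\{a} | (0 + 0)) | 0 → ··b··> n18
  n12 = (a.0 + (0 + 0 + 0)) | ((a.0)\{a} | b.(0 + 0)) | b.0 → ··a··> n19, ··b··> n10, ··b··> n20
  n13 = b.(a.0 + (0 + 0 + 0)) | ((a.0)\{a} | (0 + 0)) | b.0 → ··b··> n11, ··b··> n20
  n14 = 0 | ((a.0)\{a} | b.(0 + 0)) | (a.0 + 0\{b} + a.b.0) → ··a··> n17, ··a··> n19, ··b··> n21
  n15 = (a.0 + (0 + 0 + 0)) | ((a.0)\{a} | (0 + 0)) | (a.0 + 0\{b} + a.b.0) → ··a··> n18, ··a··> n20, ··a··> n21
  n16 = 0 | ((a.0)\{a} | (0 + 0)) | a.(a.0 + 0\{b} + a.b.0) → ··a··> n21
  n17 = 0 | ((a.0)\{a} | b.(0 + 0)) | 0 → ··b··> n22
  n18 = (a.0 + (0 + 0 + 0)) | ((a.0)\{a} | (0 + 0)) | 0 → ··a··> n22
  n19 = 0 | ((a.0)\{a} | b.(0 + 0)) | b.0 → ··b··> n17, ··b··> n23
  n20 = (a.0 + (0 + 0 + 0)) | ((a.0)\{a} | (0 + 0)) | b.0 → ··a··> n23, ··b··> n18
  n21 = 0 | ((a.0)\{a} | (0 + 0)) | (a.0 + 0\{b} + a.b.0) → ··a··> n22, ··a··> n23
  n22 = 0 | ((a.0)\{a} | (0 + 0)) | 0 → (no moves)
  n23 = 0 | ((a.0)\{a} | (0 + 0)) | b.0 → ··b··> n22
Coarsest stable partition (strong bisimilarity classes):
  B0 = {m0, n0}
  B1 = {m1, n1}
  B2 = {m13, m4, n13, n4}
  B3 = {m10, m20, n10, n20}
  B4 = {m18, n18}
  B5 = {m22, n22}
  B6 = {m17, m23, n17, n23}
  B7 = {m11, n11}
  B8 = {m7, n7}
  B9 = {m15, n15}
  B10 = {m21, n21}
  B11 = {m5, n5}
  B12 = {m12, n12}
  B13 = {m19, n19}
  B14 = {m6, n6}
  B15 = {m14, n14}
  B16 = {m2, n2}
  B17 = {m8, n8}
  B18 = {m16, n16}
  B19 = {m9, n9}
  B20 = {m3, n3}
m0 ∈ B0, n0 ∈ B0 → same block

P ~ Q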